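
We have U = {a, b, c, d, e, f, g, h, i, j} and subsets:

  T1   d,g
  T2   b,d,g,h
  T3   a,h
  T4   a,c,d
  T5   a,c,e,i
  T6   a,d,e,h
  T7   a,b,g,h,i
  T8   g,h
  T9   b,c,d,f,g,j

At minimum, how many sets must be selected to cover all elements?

3

T2, T5, T9 together cover {a, b, c, d, e, f, g, h, i, j} — every element.
No 2 of the 9 sets cover everything (all 36 pairs fall short), so 3 is minimum.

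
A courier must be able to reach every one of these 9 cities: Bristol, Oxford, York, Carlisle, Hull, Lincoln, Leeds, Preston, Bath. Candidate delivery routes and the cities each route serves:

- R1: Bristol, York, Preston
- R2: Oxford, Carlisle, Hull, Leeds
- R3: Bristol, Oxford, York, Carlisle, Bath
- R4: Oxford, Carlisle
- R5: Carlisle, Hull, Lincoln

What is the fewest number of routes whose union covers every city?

R1, R2, R3, R5 together cover {Bristol, Oxford, York, Carlisle, Hull, Lincoln, Leeds, Preston, Bath} — every city.
No 3 of the 5 routes cover everything (all 10 triples fall short), so 4 is minimum.

4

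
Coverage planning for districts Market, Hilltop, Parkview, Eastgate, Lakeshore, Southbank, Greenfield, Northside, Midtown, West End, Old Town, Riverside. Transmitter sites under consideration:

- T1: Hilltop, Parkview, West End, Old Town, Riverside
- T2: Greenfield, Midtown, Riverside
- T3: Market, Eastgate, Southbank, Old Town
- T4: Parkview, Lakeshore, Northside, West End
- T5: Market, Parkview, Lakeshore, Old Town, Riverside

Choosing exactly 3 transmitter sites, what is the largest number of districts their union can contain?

11

Choosing T2, T3, T4 covers {Market, Parkview, Eastgate, Lakeshore, Southbank, Greenfield, Northside, Midtown, West End, Old Town, Riverside} — 11 districts.
No choice of 3 transmitter sites does better; here Hilltop is left uncovered.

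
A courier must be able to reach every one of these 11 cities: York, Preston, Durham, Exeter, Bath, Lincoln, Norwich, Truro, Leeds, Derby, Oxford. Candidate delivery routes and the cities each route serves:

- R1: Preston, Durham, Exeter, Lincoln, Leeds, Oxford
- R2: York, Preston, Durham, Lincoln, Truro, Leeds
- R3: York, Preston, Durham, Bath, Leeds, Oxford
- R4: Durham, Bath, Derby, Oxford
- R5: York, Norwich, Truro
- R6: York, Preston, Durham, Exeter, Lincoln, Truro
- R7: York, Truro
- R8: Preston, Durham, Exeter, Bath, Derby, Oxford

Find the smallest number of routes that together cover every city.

3

R1, R4, R5 together cover {York, Preston, Durham, Exeter, Bath, Lincoln, Norwich, Truro, Leeds, Derby, Oxford} — every city.
No 2 of the 8 routes cover everything (all 28 pairs fall short), so 3 is minimum.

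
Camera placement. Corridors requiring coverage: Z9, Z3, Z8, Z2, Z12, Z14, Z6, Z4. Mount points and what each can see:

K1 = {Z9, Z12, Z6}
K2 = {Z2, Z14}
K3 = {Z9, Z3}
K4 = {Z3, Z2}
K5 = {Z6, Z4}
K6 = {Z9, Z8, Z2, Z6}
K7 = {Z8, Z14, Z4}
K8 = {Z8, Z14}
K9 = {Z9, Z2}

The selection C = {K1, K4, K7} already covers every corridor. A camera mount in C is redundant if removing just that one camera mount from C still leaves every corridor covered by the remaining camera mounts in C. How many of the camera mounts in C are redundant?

0

Drop K1: Z9, Z12, Z6 uncovered — not redundant.
Drop K4: Z3, Z2 uncovered — not redundant.
Drop K7: Z8, Z14, Z4 uncovered — not redundant.
None of the camera mounts in C is redundant.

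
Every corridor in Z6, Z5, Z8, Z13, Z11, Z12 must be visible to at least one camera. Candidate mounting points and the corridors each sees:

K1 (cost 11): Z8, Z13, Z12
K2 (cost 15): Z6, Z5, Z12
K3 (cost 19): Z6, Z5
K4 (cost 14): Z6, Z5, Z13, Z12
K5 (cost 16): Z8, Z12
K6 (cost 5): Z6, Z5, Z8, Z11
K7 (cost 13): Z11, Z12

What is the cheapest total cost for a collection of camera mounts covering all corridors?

K1, K6 cover every corridor at cost 11 + 5 = 16.
Any cover uses at least 2 camera mounts; among all covering selections none totals below 16.

16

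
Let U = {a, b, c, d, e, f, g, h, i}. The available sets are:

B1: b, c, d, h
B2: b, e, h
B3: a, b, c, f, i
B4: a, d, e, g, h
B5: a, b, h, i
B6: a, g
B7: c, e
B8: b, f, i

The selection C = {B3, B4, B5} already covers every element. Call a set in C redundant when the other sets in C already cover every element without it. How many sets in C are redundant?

Drop B3: c, f uncovered — not redundant.
Drop B4: d, e, g uncovered — not redundant.
Drop B5: the rest still cover every element — redundant.
1 redundant: B5.

1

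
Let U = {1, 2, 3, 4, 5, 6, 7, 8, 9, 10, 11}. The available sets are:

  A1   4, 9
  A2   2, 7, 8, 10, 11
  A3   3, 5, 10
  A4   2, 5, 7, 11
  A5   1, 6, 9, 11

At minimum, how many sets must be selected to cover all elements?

4

A1, A2, A3, A5 together cover {1, 2, 3, 4, 5, 6, 7, 8, 9, 10, 11} — every element.
No 3 of the 5 sets cover everything (all 10 triples fall short), so 4 is minimum.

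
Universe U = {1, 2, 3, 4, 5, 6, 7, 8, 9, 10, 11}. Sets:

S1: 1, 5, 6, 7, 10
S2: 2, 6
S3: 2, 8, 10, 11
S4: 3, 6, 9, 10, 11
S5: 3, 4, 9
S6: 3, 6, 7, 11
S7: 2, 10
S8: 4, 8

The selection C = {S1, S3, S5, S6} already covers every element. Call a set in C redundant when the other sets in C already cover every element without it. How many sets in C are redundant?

Drop S1: 1, 5 uncovered — not redundant.
Drop S3: 2, 8 uncovered — not redundant.
Drop S5: 4, 9 uncovered — not redundant.
Drop S6: the rest still cover every element — redundant.
1 redundant: S6.

1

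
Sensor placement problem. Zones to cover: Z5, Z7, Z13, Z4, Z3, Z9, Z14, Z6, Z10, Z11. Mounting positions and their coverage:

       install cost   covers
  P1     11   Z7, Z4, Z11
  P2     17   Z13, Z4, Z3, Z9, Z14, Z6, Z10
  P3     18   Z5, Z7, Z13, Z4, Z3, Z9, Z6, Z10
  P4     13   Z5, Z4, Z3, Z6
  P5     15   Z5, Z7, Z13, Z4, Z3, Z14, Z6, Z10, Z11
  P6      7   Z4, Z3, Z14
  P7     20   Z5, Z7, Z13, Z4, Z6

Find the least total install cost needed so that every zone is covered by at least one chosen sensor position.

32

P2, P5 cover every zone at install cost 17 + 15 = 32.
Any cover uses at least 2 sensor positions; among all covering selections none totals below 32.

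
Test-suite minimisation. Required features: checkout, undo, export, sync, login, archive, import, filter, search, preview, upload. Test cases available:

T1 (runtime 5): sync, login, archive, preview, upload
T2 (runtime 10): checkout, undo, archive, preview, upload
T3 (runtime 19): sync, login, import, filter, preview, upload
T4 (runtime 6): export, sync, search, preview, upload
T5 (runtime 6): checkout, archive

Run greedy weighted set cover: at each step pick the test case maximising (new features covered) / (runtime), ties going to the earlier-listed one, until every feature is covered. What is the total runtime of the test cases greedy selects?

40

Pick 1: T1 adds 5 new (sync, login, archive, preview, upload) at runtime 5 (ratio 5/5).
Pick 2: T4 adds 2 new (export, search) at runtime 6 (ratio 2/6).
Pick 3: T2 adds 2 new (checkout, undo) at runtime 10 (ratio 2/10).
Pick 4: T3 adds 2 new (import, filter) at runtime 19 (ratio 2/19).
Greedy total runtime: 5 + 6 + 10 + 19 = 40. (The true optimum is 35, so greedy overshoots here.)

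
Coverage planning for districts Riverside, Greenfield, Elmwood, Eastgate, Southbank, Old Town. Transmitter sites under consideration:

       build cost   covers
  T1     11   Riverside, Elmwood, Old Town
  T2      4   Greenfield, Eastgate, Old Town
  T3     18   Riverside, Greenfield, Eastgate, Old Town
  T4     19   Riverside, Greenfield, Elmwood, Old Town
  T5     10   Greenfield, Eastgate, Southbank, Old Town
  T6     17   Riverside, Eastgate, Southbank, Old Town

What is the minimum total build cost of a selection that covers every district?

21

T1, T5 cover every district at build cost 11 + 10 = 21.
Any cover uses at least 2 transmitter sites; among all covering selections none totals below 21.
Greedy by coverage-per-build cost would pick T2, T1, T5 for 25 — worse than the optimum 21.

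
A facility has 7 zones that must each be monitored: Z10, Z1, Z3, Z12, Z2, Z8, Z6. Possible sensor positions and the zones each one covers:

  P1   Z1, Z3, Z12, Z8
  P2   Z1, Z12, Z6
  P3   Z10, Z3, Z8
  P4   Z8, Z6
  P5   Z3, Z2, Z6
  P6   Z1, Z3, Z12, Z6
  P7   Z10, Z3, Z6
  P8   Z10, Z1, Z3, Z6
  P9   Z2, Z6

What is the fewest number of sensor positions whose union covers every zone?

3

P1, P3, P5 together cover {Z10, Z1, Z3, Z12, Z2, Z8, Z6} — every zone.
No 2 of the 9 sensor positions cover everything (all 36 pairs fall short), so 3 is minimum.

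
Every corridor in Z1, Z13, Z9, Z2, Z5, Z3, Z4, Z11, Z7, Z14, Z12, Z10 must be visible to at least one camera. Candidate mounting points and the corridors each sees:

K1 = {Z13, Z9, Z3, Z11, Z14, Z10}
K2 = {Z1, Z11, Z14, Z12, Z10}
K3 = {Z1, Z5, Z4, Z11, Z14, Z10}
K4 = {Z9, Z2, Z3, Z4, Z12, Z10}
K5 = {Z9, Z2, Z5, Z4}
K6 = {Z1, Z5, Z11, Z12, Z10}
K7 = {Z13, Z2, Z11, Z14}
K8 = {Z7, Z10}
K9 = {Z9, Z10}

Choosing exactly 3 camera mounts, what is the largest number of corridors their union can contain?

Choosing K1, K2, K5 covers {Z1, Z13, Z9, Z2, Z5, Z3, Z4, Z11, Z14, Z12, Z10} — 11 corridors.
No choice of 3 camera mounts does better; here Z7 is left uncovered.

11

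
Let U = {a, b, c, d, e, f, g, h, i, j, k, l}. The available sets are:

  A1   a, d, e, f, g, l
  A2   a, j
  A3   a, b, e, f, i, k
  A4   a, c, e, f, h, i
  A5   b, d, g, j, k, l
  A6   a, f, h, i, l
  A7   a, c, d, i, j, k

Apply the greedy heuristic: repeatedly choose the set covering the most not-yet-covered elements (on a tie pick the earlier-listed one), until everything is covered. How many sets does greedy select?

Pick 1: A1 covers 6 new elements (a, d, e, f, g, l).
Pick 2: A7 covers 4 new elements (c, i, j, k).
Pick 3: A3 covers 1 new elements (b).
Pick 4: A4 covers 1 new elements (h).
Greedy uses 4 sets. (The true minimum is 2.)

4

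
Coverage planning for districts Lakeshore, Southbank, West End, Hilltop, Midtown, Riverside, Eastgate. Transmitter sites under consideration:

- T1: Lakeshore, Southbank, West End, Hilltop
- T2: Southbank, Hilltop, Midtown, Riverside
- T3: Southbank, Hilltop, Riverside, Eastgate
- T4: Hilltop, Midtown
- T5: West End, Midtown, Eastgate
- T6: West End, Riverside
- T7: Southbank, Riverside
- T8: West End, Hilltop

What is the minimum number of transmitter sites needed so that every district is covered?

3

T1, T2, T3 together cover {Lakeshore, Southbank, West End, Hilltop, Midtown, Riverside, Eastgate} — every district.
No 2 of the 8 transmitter sites cover everything (all 28 pairs fall short), so 3 is minimum.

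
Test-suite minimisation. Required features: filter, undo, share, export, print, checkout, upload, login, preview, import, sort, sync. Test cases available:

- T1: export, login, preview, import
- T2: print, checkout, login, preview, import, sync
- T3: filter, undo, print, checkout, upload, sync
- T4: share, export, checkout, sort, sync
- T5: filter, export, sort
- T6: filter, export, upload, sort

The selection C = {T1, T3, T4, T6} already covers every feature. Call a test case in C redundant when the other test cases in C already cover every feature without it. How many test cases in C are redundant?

1

Drop T1: login, preview, import uncovered — not redundant.
Drop T3: undo, print uncovered — not redundant.
Drop T4: share uncovered — not redundant.
Drop T6: the rest still cover every feature — redundant.
1 redundant: T6.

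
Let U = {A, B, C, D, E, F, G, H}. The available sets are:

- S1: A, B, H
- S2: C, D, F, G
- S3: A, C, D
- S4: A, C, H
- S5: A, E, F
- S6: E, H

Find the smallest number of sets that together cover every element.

S1, S2, S5 together cover {A, B, C, D, E, F, G, H} — every element.
No 2 of the 6 sets cover everything (all 15 pairs fall short), so 3 is minimum.

3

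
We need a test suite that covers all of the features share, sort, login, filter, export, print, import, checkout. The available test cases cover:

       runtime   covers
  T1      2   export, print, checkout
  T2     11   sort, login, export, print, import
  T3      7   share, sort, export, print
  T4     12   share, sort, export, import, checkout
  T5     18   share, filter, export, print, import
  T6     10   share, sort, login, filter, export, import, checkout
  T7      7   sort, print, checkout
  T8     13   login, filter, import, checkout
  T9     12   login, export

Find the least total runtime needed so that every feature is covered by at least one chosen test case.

T1, T6 cover every feature at runtime 2 + 10 = 12.
Any cover uses at least 2 test cases; among all covering selections none totals below 12.

12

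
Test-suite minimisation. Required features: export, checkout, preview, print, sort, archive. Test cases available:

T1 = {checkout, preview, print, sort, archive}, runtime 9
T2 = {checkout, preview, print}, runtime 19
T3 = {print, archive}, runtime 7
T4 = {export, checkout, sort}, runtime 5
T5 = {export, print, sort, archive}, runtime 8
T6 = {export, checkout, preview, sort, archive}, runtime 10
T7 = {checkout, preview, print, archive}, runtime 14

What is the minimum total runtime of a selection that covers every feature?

T1, T4 cover every feature at runtime 9 + 5 = 14.
Any cover uses at least 2 test cases; among all covering selections none totals below 14.

14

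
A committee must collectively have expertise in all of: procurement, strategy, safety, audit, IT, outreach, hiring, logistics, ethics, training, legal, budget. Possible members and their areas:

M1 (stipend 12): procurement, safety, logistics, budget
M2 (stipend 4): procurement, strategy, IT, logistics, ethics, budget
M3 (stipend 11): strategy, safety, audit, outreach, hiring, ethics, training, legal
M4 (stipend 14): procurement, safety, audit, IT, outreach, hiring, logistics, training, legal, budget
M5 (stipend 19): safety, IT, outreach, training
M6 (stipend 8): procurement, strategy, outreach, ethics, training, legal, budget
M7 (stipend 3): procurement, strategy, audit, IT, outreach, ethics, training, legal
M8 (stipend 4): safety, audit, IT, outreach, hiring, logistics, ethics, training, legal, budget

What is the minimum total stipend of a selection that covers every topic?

M7, M8 cover every topic at stipend 3 + 4 = 7.
Any cover uses at least 2 members; among all covering selections none totals below 7.

7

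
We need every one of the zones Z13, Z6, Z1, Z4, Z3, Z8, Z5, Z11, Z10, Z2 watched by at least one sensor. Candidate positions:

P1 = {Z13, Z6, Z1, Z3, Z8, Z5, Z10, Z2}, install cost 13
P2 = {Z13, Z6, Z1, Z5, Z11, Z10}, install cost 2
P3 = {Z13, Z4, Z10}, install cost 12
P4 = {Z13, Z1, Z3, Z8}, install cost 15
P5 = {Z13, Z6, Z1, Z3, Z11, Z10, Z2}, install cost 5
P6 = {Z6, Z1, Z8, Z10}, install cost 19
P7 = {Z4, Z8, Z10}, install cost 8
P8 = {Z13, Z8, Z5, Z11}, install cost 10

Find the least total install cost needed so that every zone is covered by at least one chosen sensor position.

P2, P5, P7 cover every zone at install cost 2 + 5 + 8 = 15.
Any cover uses at least 3 sensor positions; among all covering selections none totals below 15.

15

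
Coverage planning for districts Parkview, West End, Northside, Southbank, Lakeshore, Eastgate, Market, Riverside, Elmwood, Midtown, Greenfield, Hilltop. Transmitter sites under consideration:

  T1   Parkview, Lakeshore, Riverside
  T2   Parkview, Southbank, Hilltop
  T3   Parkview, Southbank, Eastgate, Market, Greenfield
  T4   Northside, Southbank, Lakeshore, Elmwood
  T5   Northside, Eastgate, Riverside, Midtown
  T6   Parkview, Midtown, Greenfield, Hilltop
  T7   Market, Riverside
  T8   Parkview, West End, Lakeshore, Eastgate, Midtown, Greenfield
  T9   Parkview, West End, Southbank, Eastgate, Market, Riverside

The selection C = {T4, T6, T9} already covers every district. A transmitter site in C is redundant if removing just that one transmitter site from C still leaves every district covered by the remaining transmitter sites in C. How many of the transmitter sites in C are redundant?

Drop T4: Northside, Lakeshore, Elmwood uncovered — not redundant.
Drop T6: Midtown, Greenfield, Hilltop uncovered — not redundant.
Drop T9: West End, Eastgate, Market, Riverside uncovered — not redundant.
None of the transmitter sites in C is redundant.

0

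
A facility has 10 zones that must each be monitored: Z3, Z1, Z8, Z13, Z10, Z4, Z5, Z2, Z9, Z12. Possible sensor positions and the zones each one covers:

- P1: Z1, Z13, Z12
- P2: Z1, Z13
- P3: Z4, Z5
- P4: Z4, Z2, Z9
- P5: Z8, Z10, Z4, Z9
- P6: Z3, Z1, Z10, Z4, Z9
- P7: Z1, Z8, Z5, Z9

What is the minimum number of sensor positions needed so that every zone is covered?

4

P1, P4, P6, P7 together cover {Z3, Z1, Z8, Z13, Z10, Z4, Z5, Z2, Z9, Z12} — every zone.
No 3 of the 7 sensor positions cover everything (all 35 triples fall short), so 4 is minimum.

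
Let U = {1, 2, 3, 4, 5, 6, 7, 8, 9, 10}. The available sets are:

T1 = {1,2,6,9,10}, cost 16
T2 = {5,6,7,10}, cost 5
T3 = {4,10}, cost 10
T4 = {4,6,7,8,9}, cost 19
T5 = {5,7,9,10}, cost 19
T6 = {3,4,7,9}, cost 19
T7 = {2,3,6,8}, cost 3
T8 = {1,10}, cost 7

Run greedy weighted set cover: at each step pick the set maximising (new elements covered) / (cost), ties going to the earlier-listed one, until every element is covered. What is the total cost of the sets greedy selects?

Pick 1: T7 adds 4 new (2, 3, 6, 8) at cost 3 (ratio 4/3).
Pick 2: T2 adds 3 new (5, 7, 10) at cost 5 (ratio 3/5).
Pick 3: T8 adds 1 new (1) at cost 7 (ratio 1/7).
Pick 4: T4 adds 2 new (4, 9) at cost 19 (ratio 2/19).
Greedy total cost: 3 + 5 + 7 + 19 = 34.

34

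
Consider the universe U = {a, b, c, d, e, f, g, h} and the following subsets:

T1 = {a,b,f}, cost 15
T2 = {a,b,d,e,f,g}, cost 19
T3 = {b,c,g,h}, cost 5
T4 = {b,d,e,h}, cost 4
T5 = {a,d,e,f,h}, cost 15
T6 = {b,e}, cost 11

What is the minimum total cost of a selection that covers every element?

20

T3, T5 cover every element at cost 5 + 15 = 20.
Any cover uses at least 2 sets; among all covering selections none totals below 20.
Greedy by coverage-per-cost would pick T4, T3, T1 for 24 — worse than the optimum 20.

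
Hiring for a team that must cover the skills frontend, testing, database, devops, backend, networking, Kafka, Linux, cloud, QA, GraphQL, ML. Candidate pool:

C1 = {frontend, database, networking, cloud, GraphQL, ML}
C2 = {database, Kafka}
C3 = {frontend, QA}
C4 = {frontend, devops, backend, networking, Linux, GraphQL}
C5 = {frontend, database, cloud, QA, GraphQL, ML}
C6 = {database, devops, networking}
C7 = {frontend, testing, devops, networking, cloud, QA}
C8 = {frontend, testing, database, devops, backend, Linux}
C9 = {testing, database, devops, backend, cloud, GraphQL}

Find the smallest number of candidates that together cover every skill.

4

C1, C2, C3, C8 together cover {frontend, testing, database, devops, backend, networking, Kafka, Linux, cloud, QA, GraphQL, ML} — every skill.
No 3 of the 9 candidates cover everything (all 84 triples fall short), so 4 is minimum.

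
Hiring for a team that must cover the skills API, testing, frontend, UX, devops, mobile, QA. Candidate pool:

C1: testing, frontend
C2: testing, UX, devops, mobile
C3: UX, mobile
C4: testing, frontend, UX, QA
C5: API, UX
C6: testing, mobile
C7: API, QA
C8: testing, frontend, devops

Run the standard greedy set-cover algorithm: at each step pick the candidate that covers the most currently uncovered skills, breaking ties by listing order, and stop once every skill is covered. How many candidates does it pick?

Pick 1: C2 covers 4 new skills (testing, UX, devops, mobile).
Pick 2: C4 covers 2 new skills (frontend, QA).
Pick 3: C5 covers 1 new skills (API).
Greedy uses 3 candidates.

3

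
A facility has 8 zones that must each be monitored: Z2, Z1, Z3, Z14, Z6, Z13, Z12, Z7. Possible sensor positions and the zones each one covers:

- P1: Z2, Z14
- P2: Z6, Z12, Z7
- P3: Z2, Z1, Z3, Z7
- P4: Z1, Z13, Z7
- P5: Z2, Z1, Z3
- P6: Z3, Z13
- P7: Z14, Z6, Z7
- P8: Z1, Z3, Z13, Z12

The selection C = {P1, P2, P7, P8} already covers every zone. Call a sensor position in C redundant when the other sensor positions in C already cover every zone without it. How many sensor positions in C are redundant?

2

Drop P1: Z2 uncovered — not redundant.
Drop P2: the rest still cover every zone — redundant.
Drop P7: the rest still cover every zone — redundant.
Drop P8: Z1, Z3, Z13 uncovered — not redundant.
2 redundant: P2, P7.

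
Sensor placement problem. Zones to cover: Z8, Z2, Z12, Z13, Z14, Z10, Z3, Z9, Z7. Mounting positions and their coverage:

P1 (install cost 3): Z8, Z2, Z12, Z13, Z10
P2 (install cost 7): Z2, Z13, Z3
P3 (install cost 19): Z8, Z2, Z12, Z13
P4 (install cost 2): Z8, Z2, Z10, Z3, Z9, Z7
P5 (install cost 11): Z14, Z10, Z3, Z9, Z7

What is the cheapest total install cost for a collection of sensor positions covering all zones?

14

P1, P5 cover every zone at install cost 3 + 11 = 14.
Any cover uses at least 2 sensor positions; among all covering selections none totals below 14.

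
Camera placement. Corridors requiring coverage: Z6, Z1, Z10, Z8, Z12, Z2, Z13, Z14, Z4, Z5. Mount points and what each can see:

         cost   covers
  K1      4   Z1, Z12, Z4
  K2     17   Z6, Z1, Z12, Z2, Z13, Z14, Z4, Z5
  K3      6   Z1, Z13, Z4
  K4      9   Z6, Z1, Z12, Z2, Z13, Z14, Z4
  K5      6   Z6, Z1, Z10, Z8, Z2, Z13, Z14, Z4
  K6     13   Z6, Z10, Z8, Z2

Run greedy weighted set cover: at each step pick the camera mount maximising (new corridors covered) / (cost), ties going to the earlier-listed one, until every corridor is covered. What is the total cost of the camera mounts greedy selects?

27

Pick 1: K5 adds 8 new (Z6, Z1, Z10, Z8, Z2, Z13, Z14, Z4) at cost 6 (ratio 8/6).
Pick 2: K1 adds 1 new (Z12) at cost 4 (ratio 1/4).
Pick 3: K2 adds 1 new (Z5) at cost 17 (ratio 1/17).
Greedy total cost: 6 + 4 + 17 = 27. (The true optimum is 23, so greedy overshoots here.)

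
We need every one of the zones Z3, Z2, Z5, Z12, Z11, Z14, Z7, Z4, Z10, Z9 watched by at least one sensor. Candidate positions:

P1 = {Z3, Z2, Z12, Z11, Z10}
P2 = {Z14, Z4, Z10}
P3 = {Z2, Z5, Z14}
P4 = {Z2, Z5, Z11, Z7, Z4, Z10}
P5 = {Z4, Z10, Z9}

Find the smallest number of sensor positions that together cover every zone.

P1, P2, P4, P5 together cover {Z3, Z2, Z5, Z12, Z11, Z14, Z7, Z4, Z10, Z9} — every zone.
No 3 of the 5 sensor positions cover everything (all 10 triples fall short), so 4 is minimum.

4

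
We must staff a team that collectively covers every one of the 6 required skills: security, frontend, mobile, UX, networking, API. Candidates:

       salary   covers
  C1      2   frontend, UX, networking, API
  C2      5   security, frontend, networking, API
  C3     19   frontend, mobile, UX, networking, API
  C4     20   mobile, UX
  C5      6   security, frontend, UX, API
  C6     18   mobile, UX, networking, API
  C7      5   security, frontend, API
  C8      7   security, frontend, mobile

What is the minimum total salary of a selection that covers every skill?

9

C1, C8 cover every skill at salary 2 + 7 = 9.
Any cover uses at least 2 candidates; among all covering selections none totals below 9.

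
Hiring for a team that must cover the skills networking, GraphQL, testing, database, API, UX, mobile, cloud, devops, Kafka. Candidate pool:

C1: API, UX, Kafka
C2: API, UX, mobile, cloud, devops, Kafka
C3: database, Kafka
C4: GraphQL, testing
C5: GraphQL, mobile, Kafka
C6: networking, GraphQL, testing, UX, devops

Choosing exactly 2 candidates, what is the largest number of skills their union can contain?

Choosing C2, C6 covers {networking, GraphQL, testing, API, UX, mobile, cloud, devops, Kafka} — 9 skills.
No choice of 2 candidates does better; here database is left uncovered.

9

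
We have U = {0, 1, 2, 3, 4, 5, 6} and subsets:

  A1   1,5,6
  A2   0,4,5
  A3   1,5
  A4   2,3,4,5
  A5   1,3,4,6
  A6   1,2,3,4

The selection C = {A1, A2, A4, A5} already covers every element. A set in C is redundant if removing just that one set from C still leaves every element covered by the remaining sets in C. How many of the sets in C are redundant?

2

Drop A1: the rest still cover every element — redundant.
Drop A2: 0 uncovered — not redundant.
Drop A4: 2 uncovered — not redundant.
Drop A5: the rest still cover every element — redundant.
2 redundant: A1, A5.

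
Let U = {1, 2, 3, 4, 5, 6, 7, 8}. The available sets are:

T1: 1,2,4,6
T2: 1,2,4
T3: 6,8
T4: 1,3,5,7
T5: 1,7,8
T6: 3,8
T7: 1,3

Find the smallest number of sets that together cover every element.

T1, T3, T4 together cover {1, 2, 3, 4, 5, 6, 7, 8} — every element.
No 2 of the 7 sets cover everything (all 21 pairs fall short), so 3 is minimum.

3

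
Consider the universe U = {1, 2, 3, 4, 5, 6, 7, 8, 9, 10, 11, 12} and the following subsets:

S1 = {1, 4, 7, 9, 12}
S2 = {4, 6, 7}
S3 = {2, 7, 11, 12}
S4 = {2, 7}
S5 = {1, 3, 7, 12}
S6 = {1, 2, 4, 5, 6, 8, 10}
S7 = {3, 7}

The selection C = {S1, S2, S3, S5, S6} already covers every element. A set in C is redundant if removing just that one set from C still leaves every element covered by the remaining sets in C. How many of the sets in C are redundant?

1

Drop S1: 9 uncovered — not redundant.
Drop S2: the rest still cover every element — redundant.
Drop S3: 11 uncovered — not redundant.
Drop S5: 3 uncovered — not redundant.
Drop S6: 5, 8, 10 uncovered — not redundant.
1 redundant: S2.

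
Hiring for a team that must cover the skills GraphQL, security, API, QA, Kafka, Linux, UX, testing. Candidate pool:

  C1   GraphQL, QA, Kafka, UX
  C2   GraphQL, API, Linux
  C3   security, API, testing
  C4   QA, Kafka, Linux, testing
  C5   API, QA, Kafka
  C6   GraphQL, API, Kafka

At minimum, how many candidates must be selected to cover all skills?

C1, C2, C3 together cover {GraphQL, security, API, QA, Kafka, Linux, UX, testing} — every skill.
No 2 of the 6 candidates cover everything (all 15 pairs fall short), so 3 is minimum.

3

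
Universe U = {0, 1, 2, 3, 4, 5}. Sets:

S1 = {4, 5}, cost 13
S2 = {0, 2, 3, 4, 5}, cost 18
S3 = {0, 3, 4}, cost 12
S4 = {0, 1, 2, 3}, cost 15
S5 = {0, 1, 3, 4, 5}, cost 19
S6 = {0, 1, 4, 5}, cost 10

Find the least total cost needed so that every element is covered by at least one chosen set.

S4, S6 cover every element at cost 15 + 10 = 25.
Any cover uses at least 2 sets; among all covering selections none totals below 25.

25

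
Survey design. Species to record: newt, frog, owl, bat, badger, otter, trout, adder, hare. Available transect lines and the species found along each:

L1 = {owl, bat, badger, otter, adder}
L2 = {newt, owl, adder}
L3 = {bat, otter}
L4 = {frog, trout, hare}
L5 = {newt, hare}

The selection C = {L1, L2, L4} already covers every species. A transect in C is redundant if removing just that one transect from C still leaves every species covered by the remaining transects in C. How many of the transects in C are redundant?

Drop L1: bat, badger, otter uncovered — not redundant.
Drop L2: newt uncovered — not redundant.
Drop L4: frog, trout, hare uncovered — not redundant.
None of the transects in C is redundant.

0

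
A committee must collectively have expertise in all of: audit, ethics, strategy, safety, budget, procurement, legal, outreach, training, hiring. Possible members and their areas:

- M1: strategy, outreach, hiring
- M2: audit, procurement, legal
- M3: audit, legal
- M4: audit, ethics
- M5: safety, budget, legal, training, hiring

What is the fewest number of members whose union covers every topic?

M1, M2, M4, M5 together cover {audit, ethics, strategy, safety, budget, procurement, legal, outreach, training, hiring} — every topic.
No 3 of the 5 members cover everything (all 10 triples fall short), so 4 is minimum.

4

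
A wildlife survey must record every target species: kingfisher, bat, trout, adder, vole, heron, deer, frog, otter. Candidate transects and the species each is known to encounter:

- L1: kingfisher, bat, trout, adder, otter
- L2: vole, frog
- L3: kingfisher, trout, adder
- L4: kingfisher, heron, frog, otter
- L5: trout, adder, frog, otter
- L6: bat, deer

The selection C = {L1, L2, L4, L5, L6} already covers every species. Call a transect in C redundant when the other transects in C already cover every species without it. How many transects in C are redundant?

2

Drop L1: the rest still cover every species — redundant.
Drop L2: vole uncovered — not redundant.
Drop L4: heron uncovered — not redundant.
Drop L5: the rest still cover every species — redundant.
Drop L6: deer uncovered — not redundant.
2 redundant: L1, L5.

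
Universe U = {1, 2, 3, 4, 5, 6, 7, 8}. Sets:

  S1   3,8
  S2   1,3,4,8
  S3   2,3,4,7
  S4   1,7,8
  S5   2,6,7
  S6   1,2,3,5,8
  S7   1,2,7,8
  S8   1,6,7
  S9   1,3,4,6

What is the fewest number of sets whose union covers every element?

3

S2, S5, S6 together cover {1, 2, 3, 4, 5, 6, 7, 8} — every element.
No 2 of the 9 sets cover everything (all 36 pairs fall short), so 3 is minimum.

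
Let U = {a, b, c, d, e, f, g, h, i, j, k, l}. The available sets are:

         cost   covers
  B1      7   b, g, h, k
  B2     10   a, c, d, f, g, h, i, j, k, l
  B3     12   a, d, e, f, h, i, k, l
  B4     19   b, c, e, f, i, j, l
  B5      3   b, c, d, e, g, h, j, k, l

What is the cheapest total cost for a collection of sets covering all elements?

13

B2, B5 cover every element at cost 10 + 3 = 13.
Any cover uses at least 2 sets; among all covering selections none totals below 13.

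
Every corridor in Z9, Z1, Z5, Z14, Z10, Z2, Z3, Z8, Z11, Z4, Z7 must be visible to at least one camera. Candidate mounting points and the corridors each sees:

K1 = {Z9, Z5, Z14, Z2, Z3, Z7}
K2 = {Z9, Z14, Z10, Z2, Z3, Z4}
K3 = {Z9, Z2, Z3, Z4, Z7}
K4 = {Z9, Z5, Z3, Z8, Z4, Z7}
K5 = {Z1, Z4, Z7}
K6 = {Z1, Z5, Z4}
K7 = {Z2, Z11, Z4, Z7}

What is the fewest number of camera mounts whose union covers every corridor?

K2, K4, K5, K7 together cover {Z9, Z1, Z5, Z14, Z10, Z2, Z3, Z8, Z11, Z4, Z7} — every corridor.
No 3 of the 7 camera mounts cover everything (all 35 triples fall short), so 4 is minimum.
Greedy (largest uncovered first) would take K1, K2, K4, K5, K7 — 5 camera mounts — but 4 suffice.

4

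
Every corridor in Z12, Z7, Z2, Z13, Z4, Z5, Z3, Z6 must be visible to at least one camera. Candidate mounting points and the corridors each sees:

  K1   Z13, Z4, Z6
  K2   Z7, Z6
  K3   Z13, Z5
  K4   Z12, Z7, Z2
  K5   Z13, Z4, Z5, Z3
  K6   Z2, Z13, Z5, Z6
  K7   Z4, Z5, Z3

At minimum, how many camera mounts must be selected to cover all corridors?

K1, K4, K5 together cover {Z12, Z7, Z2, Z13, Z4, Z5, Z3, Z6} — every corridor.
No 2 of the 7 camera mounts cover everything (all 21 pairs fall short), so 3 is minimum.

3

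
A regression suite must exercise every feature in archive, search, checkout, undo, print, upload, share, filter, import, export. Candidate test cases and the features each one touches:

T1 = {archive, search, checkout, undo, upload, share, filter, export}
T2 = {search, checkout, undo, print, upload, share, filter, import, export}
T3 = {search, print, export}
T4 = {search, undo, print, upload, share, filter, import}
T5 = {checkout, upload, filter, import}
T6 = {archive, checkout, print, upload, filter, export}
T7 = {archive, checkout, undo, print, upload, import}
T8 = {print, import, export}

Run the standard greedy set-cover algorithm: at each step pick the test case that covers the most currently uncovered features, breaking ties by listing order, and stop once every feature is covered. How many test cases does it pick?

2

Pick 1: T2 covers 9 new features (search, checkout, undo, print, upload, share, filter, import, export).
Pick 2: T1 covers 1 new features (archive).
Greedy uses 2 test cases.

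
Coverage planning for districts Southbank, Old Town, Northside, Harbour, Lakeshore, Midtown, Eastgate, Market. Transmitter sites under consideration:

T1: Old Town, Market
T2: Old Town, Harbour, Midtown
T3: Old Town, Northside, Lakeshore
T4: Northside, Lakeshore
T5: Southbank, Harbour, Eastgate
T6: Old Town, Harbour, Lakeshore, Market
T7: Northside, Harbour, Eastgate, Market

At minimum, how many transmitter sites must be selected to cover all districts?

4

T1, T2, T3, T5 together cover {Southbank, Old Town, Northside, Harbour, Lakeshore, Midtown, Eastgate, Market} — every district.
No 3 of the 7 transmitter sites cover everything (all 35 triples fall short), so 4 is minimum.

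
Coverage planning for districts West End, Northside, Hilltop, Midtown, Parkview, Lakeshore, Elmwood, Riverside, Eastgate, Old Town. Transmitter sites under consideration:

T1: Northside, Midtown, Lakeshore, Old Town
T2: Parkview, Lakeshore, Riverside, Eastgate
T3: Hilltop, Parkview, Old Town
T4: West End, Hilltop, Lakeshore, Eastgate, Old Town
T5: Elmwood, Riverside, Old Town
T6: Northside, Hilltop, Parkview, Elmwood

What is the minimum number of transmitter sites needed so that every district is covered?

T1, T2, T4, T5 together cover {West End, Northside, Hilltop, Midtown, Parkview, Lakeshore, Elmwood, Riverside, Eastgate, Old Town} — every district.
No 3 of the 6 transmitter sites cover everything (all 20 triples fall short), so 4 is minimum.

4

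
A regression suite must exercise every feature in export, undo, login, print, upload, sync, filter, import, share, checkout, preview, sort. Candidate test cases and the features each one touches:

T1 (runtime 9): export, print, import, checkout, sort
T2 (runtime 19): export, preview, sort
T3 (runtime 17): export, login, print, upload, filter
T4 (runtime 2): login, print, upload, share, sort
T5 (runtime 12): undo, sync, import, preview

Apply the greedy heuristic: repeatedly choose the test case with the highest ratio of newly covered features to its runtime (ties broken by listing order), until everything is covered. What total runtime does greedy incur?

Pick 1: T4 adds 5 new (login, print, upload, share, sort) at runtime 2 (ratio 5/2).
Pick 2: T1 adds 3 new (export, import, checkout) at runtime 9 (ratio 3/9).
Pick 3: T5 adds 3 new (undo, sync, preview) at runtime 12 (ratio 3/12).
Pick 4: T3 adds 1 new (filter) at runtime 17 (ratio 1/17).
Greedy total runtime: 2 + 9 + 12 + 17 = 40.

40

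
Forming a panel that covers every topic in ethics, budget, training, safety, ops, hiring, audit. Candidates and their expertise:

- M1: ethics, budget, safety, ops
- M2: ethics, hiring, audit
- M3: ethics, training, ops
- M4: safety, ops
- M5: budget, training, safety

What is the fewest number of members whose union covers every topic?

3

M1, M2, M3 together cover {ethics, budget, training, safety, ops, hiring, audit} — every topic.
No 2 of the 5 members cover everything (all 10 pairs fall short), so 3 is minimum.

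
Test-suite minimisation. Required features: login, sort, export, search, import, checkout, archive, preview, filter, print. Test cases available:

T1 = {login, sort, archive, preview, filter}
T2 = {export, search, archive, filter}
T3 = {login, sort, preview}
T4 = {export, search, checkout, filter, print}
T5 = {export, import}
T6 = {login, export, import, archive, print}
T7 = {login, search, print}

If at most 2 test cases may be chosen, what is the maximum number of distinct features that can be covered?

9

Choosing T1, T4 covers {login, sort, export, search, checkout, archive, preview, filter, print} — 9 features.
No choice of 2 test cases does better; here import is left uncovered.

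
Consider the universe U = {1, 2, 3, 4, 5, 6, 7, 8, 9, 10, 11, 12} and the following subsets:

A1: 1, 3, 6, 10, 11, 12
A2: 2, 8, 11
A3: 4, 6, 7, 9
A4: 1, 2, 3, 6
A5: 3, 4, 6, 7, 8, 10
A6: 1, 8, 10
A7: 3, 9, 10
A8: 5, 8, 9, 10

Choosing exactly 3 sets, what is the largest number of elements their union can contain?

11

Choosing A1, A2, A3 covers {1, 2, 3, 4, 6, 7, 8, 9, 10, 11, 12} — 11 elements.
No choice of 3 sets does better; here 5 is left uncovered.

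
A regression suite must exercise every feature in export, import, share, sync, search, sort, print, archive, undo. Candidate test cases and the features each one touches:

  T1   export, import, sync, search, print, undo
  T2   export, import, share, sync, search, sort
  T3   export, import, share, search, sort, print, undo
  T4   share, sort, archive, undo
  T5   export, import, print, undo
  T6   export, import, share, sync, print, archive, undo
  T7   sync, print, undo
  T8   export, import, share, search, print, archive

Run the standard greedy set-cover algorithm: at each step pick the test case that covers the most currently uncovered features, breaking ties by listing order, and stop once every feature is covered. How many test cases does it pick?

2

Pick 1: T3 covers 7 new features (export, import, share, search, sort, print, undo).
Pick 2: T6 covers 2 new features (sync, archive).
Greedy uses 2 test cases.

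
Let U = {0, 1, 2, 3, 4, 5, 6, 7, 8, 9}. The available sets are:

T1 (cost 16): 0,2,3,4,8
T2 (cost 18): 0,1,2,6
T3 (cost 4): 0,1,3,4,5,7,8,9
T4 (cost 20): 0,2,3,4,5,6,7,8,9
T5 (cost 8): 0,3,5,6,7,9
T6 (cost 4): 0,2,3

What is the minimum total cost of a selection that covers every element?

T3, T5, T6 cover every element at cost 4 + 8 + 4 = 16.
Any cover uses at least 2 sets; among all covering selections none totals below 16.

16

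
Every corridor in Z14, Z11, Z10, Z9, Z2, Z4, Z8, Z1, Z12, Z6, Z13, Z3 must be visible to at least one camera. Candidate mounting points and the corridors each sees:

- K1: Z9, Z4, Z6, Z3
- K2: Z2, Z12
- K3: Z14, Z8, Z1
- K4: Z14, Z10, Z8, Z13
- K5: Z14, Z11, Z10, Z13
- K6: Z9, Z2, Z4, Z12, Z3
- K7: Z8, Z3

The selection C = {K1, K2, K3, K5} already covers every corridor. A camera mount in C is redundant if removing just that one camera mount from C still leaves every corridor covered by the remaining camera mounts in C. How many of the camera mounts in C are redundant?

0

Drop K1: Z9, Z4, Z6, Z3 uncovered — not redundant.
Drop K2: Z2, Z12 uncovered — not redundant.
Drop K3: Z8, Z1 uncovered — not redundant.
Drop K5: Z11, Z10, Z13 uncovered — not redundant.
None of the camera mounts in C is redundant.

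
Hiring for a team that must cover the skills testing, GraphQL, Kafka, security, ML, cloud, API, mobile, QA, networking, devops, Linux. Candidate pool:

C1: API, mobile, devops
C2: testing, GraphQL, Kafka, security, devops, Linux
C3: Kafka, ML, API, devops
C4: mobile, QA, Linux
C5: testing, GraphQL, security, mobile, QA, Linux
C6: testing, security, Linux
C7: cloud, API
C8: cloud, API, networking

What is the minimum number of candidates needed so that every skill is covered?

3

C3, C5, C8 together cover {testing, GraphQL, Kafka, security, ML, cloud, API, mobile, QA, networking, devops, Linux} — every skill.
No 2 of the 8 candidates cover everything (all 28 pairs fall short), so 3 is minimum.
Greedy (largest uncovered first) would take C2, C8, C4, C3 — 4 candidates — but 3 suffice.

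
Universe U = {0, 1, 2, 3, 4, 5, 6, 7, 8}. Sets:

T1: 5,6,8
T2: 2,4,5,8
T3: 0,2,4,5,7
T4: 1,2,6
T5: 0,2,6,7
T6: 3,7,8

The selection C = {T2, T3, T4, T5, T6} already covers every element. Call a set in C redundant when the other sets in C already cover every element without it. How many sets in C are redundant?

Drop T2: the rest still cover every element — redundant.
Drop T3: the rest still cover every element — redundant.
Drop T4: 1 uncovered — not redundant.
Drop T5: the rest still cover every element — redundant.
Drop T6: 3 uncovered — not redundant.
3 redundant: T2, T3, T5.

3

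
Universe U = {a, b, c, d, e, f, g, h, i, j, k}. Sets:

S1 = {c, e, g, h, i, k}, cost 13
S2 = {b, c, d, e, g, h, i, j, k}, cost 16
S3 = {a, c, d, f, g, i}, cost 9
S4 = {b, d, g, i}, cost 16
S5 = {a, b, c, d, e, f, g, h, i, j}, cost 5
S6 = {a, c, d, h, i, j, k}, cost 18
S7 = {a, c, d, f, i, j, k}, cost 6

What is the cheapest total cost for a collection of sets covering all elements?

S5, S7 cover every element at cost 5 + 6 = 11.
Any cover uses at least 2 sets; among all covering selections none totals below 11.

11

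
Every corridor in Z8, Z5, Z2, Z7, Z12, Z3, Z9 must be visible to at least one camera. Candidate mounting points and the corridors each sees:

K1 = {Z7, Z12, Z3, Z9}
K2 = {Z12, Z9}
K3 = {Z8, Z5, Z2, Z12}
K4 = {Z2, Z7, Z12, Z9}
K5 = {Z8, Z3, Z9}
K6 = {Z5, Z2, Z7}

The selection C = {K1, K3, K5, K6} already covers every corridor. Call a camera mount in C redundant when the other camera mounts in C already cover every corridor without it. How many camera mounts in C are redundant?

Drop K1: the rest still cover every corridor — redundant.
Drop K3: the rest still cover every corridor — redundant.
Drop K5: the rest still cover every corridor — redundant.
Drop K6: the rest still cover every corridor — redundant.
4 redundant: K1, K3, K5, K6.

4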